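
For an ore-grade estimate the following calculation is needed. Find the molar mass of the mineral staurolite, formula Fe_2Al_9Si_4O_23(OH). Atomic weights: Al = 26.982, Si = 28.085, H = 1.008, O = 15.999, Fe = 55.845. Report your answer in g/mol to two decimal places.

Fe: 2 × 55.845 = 111.6900
Al: 9 × 26.982 = 242.8380
Si: 4 × 28.085 = 112.3400
O: 24 × 15.999 = 383.9760
H: 1 × 1.008 = 1.0080
Summing the contributions gives the formula mass.

851.85 g/mol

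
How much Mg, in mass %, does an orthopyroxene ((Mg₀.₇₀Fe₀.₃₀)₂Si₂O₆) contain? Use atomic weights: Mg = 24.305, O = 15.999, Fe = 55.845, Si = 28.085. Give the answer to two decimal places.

Formula mass = 1.40×24.305 + 0.60×55.845 + 2×28.085 + 6×15.999 = 219.698 g/mol, of which 34.027 g is Mg.
So Mg makes up 34.027/219.698 = 0.1549 of the mass, i.e. 15.49%.

15.49 mass %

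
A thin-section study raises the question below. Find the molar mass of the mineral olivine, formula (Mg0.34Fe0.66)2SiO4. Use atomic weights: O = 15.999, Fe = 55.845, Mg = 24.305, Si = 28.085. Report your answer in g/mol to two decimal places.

182.32 g/mol

M = 0.68(24.305) + 1.32(55.845) + 1(28.085) + 4(15.999)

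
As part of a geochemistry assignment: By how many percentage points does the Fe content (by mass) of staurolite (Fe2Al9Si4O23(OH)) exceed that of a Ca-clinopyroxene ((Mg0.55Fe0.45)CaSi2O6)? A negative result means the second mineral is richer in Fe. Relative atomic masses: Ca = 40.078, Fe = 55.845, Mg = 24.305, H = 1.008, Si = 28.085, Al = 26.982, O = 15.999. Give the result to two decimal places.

2.22 percentage points

Fe in Fe2Al9Si4O23(OH): molar mass 851.852 g/mol; 2×55.845 = 111.690 g → 13.11 wt%.
Fe in (Mg0.55Fe0.45)CaSi2O6: molar mass 230.740 g/mol; 0.45×55.845 = 25.130 g → 10.89 wt%.
Difference = 13.11 − 10.89 = 2.22 percentage points.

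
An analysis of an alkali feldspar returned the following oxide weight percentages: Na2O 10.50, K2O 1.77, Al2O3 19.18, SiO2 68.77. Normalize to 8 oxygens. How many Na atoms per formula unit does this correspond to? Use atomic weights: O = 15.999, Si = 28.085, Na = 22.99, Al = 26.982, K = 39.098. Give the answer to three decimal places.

Na2O (M=61.979): mol = 0.16941; Na = 0.33882, O = 0.16941.
K2O (M=94.195): mol = 0.01879; K = 0.03758, O = 0.01879.
Al2O3 (M=101.961): mol = 0.18811; Al = 0.37622, O = 0.56433.
SiO2 (M=60.083): mol = 1.14458; Si = 1.14458, O = 2.28916.
ΣO = 3.04169; factor = 8/ΣO = 2.63012.
Na apfu = 0.33882 × 2.63012 = 0.891.

0.891 Na apfu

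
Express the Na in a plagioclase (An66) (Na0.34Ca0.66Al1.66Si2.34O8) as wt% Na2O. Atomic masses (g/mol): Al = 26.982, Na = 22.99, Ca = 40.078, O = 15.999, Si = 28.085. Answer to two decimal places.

3.86 wt%

M(Na0.34Ca0.66Al1.66Si2.34O8) = 272.769 g/mol; M(Na2O) = 61.979 g/mol.
Moles Na2O per formula unit = 0.34 Na ÷ 2 = 0.1700.
Na2O fraction = (0.1700 × 61.979) / 272.769 = 10.536/272.769 = 0.0386.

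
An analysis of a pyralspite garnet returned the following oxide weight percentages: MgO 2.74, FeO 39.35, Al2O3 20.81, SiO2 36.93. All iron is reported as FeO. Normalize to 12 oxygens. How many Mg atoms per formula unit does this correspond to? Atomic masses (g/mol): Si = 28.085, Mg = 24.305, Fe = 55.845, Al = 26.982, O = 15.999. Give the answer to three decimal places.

MgO: 2.74/40.304 = 0.06798 mol → 0.06798 mol Mg, 0.06798 mol O.
FeO: 39.35/71.844 = 0.54771 mol → 0.54771 mol Fe, 0.54771 mol O.
Al2O3: 20.81/101.961 = 0.20410 mol → 0.40820 mol Al, 0.61230 mol O.
SiO2: 36.93/60.083 = 0.61465 mol → 0.61465 mol Si, 1.22930 mol O.
Total oxygen = 2.45729 mol. Normalization factor = 12/2.45729 = 4.88343.
Mg per 12 O = 0.06798 × 4.88343 = 0.332.

0.332 Mg apfu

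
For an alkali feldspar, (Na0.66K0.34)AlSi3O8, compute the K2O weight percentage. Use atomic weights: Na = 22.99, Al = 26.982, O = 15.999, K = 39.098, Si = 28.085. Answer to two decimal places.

Molar mass of (Na0.66K0.34)AlSi3O8 = 0.66·22.99 + 0.34·39.098 + 1·26.982 + 3·28.085 + 8·15.999 = 267.696 g/mol.
Each formula unit contains 0.34 K, equivalent to 0.34/2 = 0.1700 mol K2O.
M(K2O) = 2×39.098 + 1×15.999 = 94.195 g/mol.
Mass of K2O per formula unit = 0.1700 × 94.195 = 16.013 g.
K2O wt% = 16.013 / 267.696 × 100 = 5.98%.

5.98 wt%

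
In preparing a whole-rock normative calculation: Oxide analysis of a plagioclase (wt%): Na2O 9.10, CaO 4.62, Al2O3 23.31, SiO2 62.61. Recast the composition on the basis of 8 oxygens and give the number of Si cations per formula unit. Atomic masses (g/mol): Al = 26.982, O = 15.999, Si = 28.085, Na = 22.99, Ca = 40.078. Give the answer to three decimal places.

Na2O: 9.10/61.979 = 0.14682 mol → 0.29364 mol Na, 0.14682 mol O.
CaO: 4.62/56.077 = 0.08239 mol → 0.08239 mol Ca, 0.08239 mol O.
Al2O3: 23.31/101.961 = 0.22862 mol → 0.45724 mol Al, 0.68586 mol O.
SiO2: 62.61/60.083 = 1.04206 mol → 1.04206 mol Si, 2.08412 mol O.
Total oxygen = 2.99919 mol. Normalization factor = 8/2.99919 = 2.66739.
Si per 8 O = 1.04206 × 2.66739 = 2.780.

2.780 Si apfu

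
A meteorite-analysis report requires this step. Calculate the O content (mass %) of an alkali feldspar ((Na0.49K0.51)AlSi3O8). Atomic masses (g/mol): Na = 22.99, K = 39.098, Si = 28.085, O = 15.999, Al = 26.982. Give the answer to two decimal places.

47.33 mass %

Molar mass of (Na0.49K0.51)AlSi3O8: 0.49×22.99 + 0.51×39.098 + 1×26.982 + 3×28.085 + 8×15.999 = 270.434 g/mol.
Mass of O per formula unit: 8 × 15.999 = 127.992 g.
Weight fraction O = 127.992 / 270.434 = 0.4733.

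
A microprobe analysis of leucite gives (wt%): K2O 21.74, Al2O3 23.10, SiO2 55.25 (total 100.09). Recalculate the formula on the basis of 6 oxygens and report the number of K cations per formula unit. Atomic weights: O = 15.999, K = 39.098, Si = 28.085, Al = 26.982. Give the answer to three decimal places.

21.74 wt% K2O ÷ 94.195 g/mol = 0.23080 mol, giving 0.46160 K and 0.23080 O.
23.10 wt% Al2O3 ÷ 101.961 g/mol = 0.22656 mol, giving 0.45312 Al and 0.67968 O.
55.25 wt% SiO2 ÷ 60.083 g/mol = 0.91956 mol, giving 0.91956 Si and 1.83912 O.
Oxygen sums to 2.74960; scaling by 6/2.74960 = 2.18214 puts the formula on 6 O.
K: 0.46160 × 2.18214 = 1.007 atoms per formula unit.

1.007 K apfu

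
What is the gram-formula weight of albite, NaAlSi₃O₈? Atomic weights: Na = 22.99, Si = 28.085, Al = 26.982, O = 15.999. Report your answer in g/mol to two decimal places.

M = 1×22.99 + 1×26.982 + 3×28.085 + 8×15.999

262.22 g/mol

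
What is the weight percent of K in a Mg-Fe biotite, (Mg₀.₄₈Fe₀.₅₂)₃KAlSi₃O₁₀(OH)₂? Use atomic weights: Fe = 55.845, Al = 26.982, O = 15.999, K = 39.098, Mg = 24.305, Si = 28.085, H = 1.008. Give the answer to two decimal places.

8.38 wt%

M((Mg₀.₄₈Fe₀.₅₂)₃KAlSi₃O₁₀(OH)₂) = 466.456 g/mol.
K contributes 1 × 39.098 = 39.098 g per mole.
39.098/466.456 = 0.0838 → 8.38%.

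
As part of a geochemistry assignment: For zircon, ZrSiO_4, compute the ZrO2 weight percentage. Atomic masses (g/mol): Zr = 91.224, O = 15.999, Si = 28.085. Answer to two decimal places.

67.22 wt%

Molar mass of ZrSiO_4 = 1*91.224 + 1*28.085 + 4*15.999 = 183.305 g/mol.
Each formula unit contains 1 Zr, equivalent to 1/1 = 1.0000 mol ZrO2.
M(ZrO2) = 1×91.224 + 2×15.999 = 123.222 g/mol.
Mass of ZrO2 per formula unit = 1.0000 × 123.222 = 123.222 g.
ZrO2 wt% = 123.222 / 183.305 × 100 = 67.22%.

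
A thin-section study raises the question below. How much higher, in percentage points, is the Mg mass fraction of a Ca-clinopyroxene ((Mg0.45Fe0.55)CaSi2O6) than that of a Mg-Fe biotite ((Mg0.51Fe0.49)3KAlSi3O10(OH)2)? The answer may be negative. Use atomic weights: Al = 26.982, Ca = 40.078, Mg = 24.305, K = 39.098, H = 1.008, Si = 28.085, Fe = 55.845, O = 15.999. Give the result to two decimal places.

Mg in (Mg0.45Fe0.55)CaSi2O6: molar mass 233.894 g/mol; 0.45×24.305 = 10.937 g → 4.68 wt%.
Mg in (Mg0.51Fe0.49)3KAlSi3O10(OH)2: molar mass 463.618 g/mol; 1.53×24.305 = 37.187 g → 8.02 wt%.
Difference = 4.68 − 8.02 = -3.34 percentage points.

-3.34 percentage points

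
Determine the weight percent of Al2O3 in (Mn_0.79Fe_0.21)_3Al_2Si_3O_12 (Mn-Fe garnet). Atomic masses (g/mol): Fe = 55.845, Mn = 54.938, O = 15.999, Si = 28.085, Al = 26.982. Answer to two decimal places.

Formula mass = 495.592 g/mol.
2 Al → 1.0000 mol Al2O3 per formula unit; M(Al2O3) = 101.961, so Al2O3 mass = 101.961 g.
101.961/495.592 × 100 = 20.57 wt%.

20.57 wt%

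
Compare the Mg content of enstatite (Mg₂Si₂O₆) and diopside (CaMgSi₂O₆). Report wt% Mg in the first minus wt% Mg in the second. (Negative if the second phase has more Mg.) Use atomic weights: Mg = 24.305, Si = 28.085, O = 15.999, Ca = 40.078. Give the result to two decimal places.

Mg in Mg₂Si₂O₆: molar mass 200.774 g/mol; 2×24.305 = 48.610 g → 24.21 wt%.
Mg in CaMgSi₂O₆: molar mass 216.547 g/mol; 1×24.305 = 24.305 g → 11.22 wt%.
Difference = 24.21 − 11.22 = 12.99 percentage points.

12.99 percentage points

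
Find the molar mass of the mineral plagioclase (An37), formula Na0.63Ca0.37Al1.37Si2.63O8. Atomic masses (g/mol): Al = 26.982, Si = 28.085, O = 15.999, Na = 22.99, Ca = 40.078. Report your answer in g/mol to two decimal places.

M = 0.63·22.99 + 0.37·40.078 + 1.37·26.982 + 2.63·28.085 + 8·15.999

268.13 g/mol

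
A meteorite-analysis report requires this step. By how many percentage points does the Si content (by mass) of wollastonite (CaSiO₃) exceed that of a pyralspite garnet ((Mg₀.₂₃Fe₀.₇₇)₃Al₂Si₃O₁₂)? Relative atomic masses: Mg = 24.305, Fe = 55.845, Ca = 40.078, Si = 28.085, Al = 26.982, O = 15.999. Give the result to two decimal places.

M(CaSiO₃) = 116.160 g/mol, so wt% Si = 28.085/116.160 × 100 = 24.18%.
M((Mg₀.₂₃Fe₀.₇₇)₃Al₂Si₃O₁₂) = 475.979 g/mol, so wt% Si = 84.255/475.979 × 100 = 17.70%.
24.18 − 17.70 = 6.48 pp.

6.48 percentage points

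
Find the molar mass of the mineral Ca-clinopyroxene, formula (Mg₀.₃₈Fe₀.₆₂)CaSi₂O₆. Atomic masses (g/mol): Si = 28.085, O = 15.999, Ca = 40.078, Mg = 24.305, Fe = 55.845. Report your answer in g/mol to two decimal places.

The formula mass is the sum 0.38·24.305 + 0.62·55.845 + 1·40.078 + 2·28.085 + 6·15.999.

236.10 g/mol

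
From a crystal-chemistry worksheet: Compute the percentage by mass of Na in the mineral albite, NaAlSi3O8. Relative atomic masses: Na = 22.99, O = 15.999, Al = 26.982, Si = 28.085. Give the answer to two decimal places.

8.77 wt%

M(NaAlSi3O8) = 262.219 g/mol.
Na contributes 1 × 22.99 = 22.990 g per mole.
22.990/262.219 = 0.0877 → 8.77%.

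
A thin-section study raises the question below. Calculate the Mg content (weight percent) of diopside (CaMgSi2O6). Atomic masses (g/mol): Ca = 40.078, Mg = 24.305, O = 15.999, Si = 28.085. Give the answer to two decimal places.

Formula mass = 1*40.078 + 1*24.305 + 2*28.085 + 6*15.999 = 216.547 g/mol, of which 24.305 g is Mg.
So Mg makes up 24.305/216.547 = 0.1122 of the mass, i.e. 11.22%.

11.22 weight percent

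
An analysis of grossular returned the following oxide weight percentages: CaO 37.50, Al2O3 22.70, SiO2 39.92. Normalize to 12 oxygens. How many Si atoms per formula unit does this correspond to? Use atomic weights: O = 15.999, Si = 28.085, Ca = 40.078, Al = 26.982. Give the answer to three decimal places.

2.991 Si apfu

CaO (M=56.077): mol = 0.66872; Ca = 0.66872, O = 0.66872.
Al2O3 (M=101.961): mol = 0.22263; Al = 0.44526, O = 0.66789.
SiO2 (M=60.083): mol = 0.66441; Si = 0.66441, O = 1.32882.
ΣO = 2.66543; factor = 12/ΣO = 4.50209.
Si apfu = 0.66441 × 4.50209 = 2.991.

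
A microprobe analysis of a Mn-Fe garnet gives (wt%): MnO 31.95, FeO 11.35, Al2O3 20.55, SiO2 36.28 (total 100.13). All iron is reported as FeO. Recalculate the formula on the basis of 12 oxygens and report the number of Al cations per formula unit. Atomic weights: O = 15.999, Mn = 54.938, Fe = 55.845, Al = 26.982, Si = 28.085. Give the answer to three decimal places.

31.95 wt% MnO ÷ 70.937 g/mol = 0.45040 mol, giving 0.45040 Mn and 0.45040 O.
11.35 wt% FeO ÷ 71.844 g/mol = 0.15798 mol, giving 0.15798 Fe and 0.15798 O.
20.55 wt% Al2O3 ÷ 101.961 g/mol = 0.20155 mol, giving 0.40310 Al and 0.60465 O.
36.28 wt% SiO2 ÷ 60.083 g/mol = 0.60383 mol, giving 0.60383 Si and 1.20766 O.
Oxygen sums to 2.42069; scaling by 12/2.42069 = 4.95726 puts the formula on 12 O.
Al: 0.40310 × 4.95726 = 1.998 atoms per formula unit.

1.998 Al apfu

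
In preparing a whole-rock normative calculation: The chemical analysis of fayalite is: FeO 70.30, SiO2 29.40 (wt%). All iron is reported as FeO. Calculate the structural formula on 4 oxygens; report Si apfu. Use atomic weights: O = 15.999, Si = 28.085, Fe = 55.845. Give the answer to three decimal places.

1.000 Si apfu

FeO: 70.30/71.844 = 0.97851 mol → 0.97851 mol Fe, 0.97851 mol O.
SiO2: 29.40/60.083 = 0.48932 mol → 0.48932 mol Si, 0.97864 mol O.
Total oxygen = 1.95715 mol. Normalization factor = 4/1.95715 = 2.04379.
Si per 4 O = 0.48932 × 2.04379 = 1.000.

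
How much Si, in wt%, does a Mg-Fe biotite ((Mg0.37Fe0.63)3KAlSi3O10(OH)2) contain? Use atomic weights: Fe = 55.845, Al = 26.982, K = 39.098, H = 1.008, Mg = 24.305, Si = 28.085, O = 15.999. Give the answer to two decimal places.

Molar mass of (Mg0.37Fe0.63)3KAlSi3O10(OH)2: 1.11*24.305 + 1.89*55.845 + 1*39.098 + 1*26.982 + 3*28.085 + 12*15.999 + 2*1.008 = 476.865 g/mol.
Mass of Si per formula unit: 3 × 28.085 = 84.255 g.
Weight fraction Si = 84.255 / 476.865 = 0.1767.

17.67 wt%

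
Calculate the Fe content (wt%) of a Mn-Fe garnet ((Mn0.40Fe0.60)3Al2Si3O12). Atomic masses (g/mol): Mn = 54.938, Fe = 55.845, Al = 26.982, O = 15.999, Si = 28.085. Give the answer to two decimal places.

20.24 wt%

Formula mass = 1.20*54.938 + 1.80*55.845 + 2*26.982 + 3*28.085 + 12*15.999 = 496.654 g/mol, of which 100.521 g is Fe.
So Fe makes up 100.521/496.654 = 0.2024 of the mass, i.e. 20.24%.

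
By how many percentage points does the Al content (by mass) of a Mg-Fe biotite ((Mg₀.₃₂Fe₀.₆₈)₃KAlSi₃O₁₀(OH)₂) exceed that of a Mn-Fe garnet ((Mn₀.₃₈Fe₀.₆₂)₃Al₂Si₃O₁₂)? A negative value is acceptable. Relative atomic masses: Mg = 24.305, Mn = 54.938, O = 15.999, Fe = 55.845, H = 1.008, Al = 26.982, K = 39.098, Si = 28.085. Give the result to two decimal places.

M((Mg₀.₃₂Fe₀.₆₈)₃KAlSi₃O₁₀(OH)₂) = 481.596 g/mol, so wt% Al = 26.982/481.596 × 100 = 5.60%.
M((Mn₀.₃₈Fe₀.₆₂)₃Al₂Si₃O₁₂) = 496.708 g/mol, so wt% Al = 53.964/496.708 × 100 = 10.86%.
5.60 − 10.86 = -5.26 pp.

-5.26 percentage points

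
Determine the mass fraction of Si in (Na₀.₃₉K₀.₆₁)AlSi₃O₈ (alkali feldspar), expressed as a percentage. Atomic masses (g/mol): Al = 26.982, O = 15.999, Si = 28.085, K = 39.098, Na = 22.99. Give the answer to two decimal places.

30.97 mass %

M((Na₀.₃₉K₀.₆₁)AlSi₃O₈) = 272.045 g/mol.
Si contributes 3 × 28.085 = 84.255 g per mole.
84.255/272.045 = 0.3097 → 30.97%.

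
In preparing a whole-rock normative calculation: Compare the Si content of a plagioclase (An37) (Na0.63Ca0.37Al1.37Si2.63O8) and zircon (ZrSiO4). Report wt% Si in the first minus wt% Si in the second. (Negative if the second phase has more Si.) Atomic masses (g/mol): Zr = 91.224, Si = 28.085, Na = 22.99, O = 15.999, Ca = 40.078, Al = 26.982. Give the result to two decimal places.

Si in Na0.63Ca0.37Al1.37Si2.63O8: molar mass 268.133 g/mol; 2.63×28.085 = 73.864 g → 27.55 wt%.
Si in ZrSiO4: molar mass 183.305 g/mol; 1×28.085 = 28.085 g → 15.32 wt%.
Difference = 27.55 − 15.32 = 12.23 percentage points.

12.23 percentage points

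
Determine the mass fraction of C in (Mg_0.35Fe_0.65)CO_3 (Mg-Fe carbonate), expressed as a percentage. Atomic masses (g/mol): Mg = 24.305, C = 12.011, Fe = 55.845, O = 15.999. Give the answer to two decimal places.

Molar mass of (Mg_0.35Fe_0.65)CO_3: 0.35×24.305 + 0.65×55.845 + 1×12.011 + 3×15.999 = 104.814 g/mol.
Mass of C per formula unit: 1 × 12.011 = 12.011 g.
Weight fraction C = 12.011 / 104.814 = 0.1146.

11.46 weight percent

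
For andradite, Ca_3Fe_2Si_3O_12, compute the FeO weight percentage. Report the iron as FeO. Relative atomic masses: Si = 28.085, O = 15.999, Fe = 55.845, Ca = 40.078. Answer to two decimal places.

Molar mass of Ca_3Fe_2Si_3O_12 = 3×40.078 + 2×55.845 + 3×28.085 + 12×15.999 = 508.167 g/mol.
Each formula unit contains 2 Fe, equivalent to 2/1 = 2.0000 mol FeO.
M(FeO) = 1×55.845 + 1×15.999 = 71.844 g/mol.
Mass of FeO per formula unit = 2.0000 × 71.844 = 143.688 g.
FeO wt% = 143.688 / 508.167 × 100 = 28.28%.

28.28 wt%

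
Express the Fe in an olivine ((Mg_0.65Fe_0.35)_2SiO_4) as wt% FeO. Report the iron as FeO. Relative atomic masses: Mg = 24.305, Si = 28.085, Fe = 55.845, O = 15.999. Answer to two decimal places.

M((Mg_0.65Fe_0.35)_2SiO_4) = 162.769 g/mol; M(FeO) = 71.844 g/mol.
Moles FeO per formula unit = 0.70 Fe ÷ 1 = 0.7000.
FeO fraction = (0.7000 × 71.844) / 162.769 = 50.291/162.769 = 0.3090.

30.90 wt%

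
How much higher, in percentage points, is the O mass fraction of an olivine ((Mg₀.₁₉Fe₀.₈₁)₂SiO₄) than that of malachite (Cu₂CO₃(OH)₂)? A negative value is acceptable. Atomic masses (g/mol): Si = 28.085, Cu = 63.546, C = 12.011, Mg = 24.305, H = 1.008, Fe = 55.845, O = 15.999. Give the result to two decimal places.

First mineral: 63.996 g O in 191.786 g formula = 33.37 wt% O.
Second mineral: 79.995 g O in 221.114 g formula = 36.18 wt% O.
33.37% − 36.18% gives a difference of -2.81 percentage points.

-2.81 percentage points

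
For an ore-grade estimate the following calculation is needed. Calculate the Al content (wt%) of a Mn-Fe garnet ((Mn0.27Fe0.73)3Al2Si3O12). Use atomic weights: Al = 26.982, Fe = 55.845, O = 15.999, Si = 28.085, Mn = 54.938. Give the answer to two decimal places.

Formula mass = 0.81×54.938 + 2.19×55.845 + 2×26.982 + 3×28.085 + 12×15.999 = 497.007 g/mol, of which 53.964 g is Al.
So Al makes up 53.964/497.007 = 0.1086 of the mass, i.e. 10.86%.

10.86 wt%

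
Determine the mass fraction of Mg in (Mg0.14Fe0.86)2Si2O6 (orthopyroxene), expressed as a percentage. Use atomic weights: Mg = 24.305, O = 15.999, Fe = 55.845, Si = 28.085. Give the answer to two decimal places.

Formula mass = 0.28·24.305 + 1.72·55.845 + 2·28.085 + 6·15.999 = 255.023 g/mol, of which 6.805 g is Mg.
So Mg makes up 6.805/255.023 = 0.0267 of the mass, i.e. 2.67%.

2.67 wt%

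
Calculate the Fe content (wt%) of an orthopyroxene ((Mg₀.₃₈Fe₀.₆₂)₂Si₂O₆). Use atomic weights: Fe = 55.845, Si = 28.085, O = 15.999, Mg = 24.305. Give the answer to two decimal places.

Formula mass = 0.76×24.305 + 1.24×55.845 + 2×28.085 + 6×15.999 = 239.884 g/mol, of which 69.248 g is Fe.
So Fe makes up 69.248/239.884 = 0.2887 of the mass, i.e. 28.87%.

28.87 wt%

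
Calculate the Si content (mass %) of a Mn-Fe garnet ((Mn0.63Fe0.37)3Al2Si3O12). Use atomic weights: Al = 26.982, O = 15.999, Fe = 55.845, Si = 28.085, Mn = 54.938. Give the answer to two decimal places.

16.99 mass %

Molar mass of (Mn0.63Fe0.37)3Al2Si3O12: 1.89*54.938 + 1.11*55.845 + 2*26.982 + 3*28.085 + 12*15.999 = 496.028 g/mol.
Mass of Si per formula unit: 3 × 28.085 = 84.255 g.
Weight fraction Si = 84.255 / 496.028 = 0.1699.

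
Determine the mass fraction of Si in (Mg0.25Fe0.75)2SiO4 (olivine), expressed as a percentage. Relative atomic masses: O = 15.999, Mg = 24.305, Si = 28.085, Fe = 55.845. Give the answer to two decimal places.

14.94 weight percent

Formula mass = 0.50·24.305 + 1.50·55.845 + 1·28.085 + 4·15.999 = 188.001 g/mol, of which 28.085 g is Si.
So Si makes up 28.085/188.001 = 0.1494 of the mass, i.e. 14.94%.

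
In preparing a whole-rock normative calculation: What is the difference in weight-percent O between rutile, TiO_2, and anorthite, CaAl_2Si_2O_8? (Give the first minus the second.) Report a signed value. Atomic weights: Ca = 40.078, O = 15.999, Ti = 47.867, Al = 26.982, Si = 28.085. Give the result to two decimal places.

O in TiO_2: molar mass 79.865 g/mol; 2×15.999 = 31.998 g → 40.07 wt%.
O in CaAl_2Si_2O_8: molar mass 278.204 g/mol; 8×15.999 = 127.992 g → 46.01 wt%.
Difference = 40.07 − 46.01 = -5.94 percentage points.

-5.94 percentage points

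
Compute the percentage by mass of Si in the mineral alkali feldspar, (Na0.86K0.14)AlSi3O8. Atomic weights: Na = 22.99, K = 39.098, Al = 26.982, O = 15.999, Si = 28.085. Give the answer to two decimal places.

31.86 weight percent

Molar mass of (Na0.86K0.14)AlSi3O8: 0.86·22.99 + 0.14·39.098 + 1·26.982 + 3·28.085 + 8·15.999 = 264.474 g/mol.
Mass of Si per formula unit: 3 × 28.085 = 84.255 g.
Weight fraction Si = 84.255 / 264.474 = 0.3186.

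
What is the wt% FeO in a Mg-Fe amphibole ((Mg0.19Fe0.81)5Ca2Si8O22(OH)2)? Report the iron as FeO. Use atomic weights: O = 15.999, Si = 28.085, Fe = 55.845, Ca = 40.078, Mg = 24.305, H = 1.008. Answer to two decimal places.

Formula mass = 940.090 g/mol.
4.05 Fe → 4.0500 mol FeO per formula unit; M(FeO) = 71.844, so FeO mass = 290.968 g.
290.968/940.090 × 100 = 30.95 wt%.

30.95 wt%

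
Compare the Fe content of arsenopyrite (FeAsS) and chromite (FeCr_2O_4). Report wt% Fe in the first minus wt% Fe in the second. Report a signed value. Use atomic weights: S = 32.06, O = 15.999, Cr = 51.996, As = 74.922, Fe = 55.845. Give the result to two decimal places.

M(FeAsS) = 162.827 g/mol, so wt% Fe = 55.845/162.827 × 100 = 34.30%.
M(FeCr_2O_4) = 223.833 g/mol, so wt% Fe = 55.845/223.833 × 100 = 24.95%.
34.30 − 24.95 = 9.35 pp.

9.35 percentage points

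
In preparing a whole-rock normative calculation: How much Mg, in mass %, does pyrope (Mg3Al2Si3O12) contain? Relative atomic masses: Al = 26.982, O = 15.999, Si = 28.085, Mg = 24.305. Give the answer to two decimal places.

Formula mass = 3*24.305 + 2*26.982 + 3*28.085 + 12*15.999 = 403.122 g/mol, of which 72.915 g is Mg.
So Mg makes up 72.915/403.122 = 0.1809 of the mass, i.e. 18.09%.

18.09 mass %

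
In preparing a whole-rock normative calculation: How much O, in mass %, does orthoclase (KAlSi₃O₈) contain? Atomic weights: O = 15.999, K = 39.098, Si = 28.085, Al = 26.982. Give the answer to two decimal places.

45.99 mass %

Molar mass of KAlSi₃O₈: 1×39.098 + 1×26.982 + 3×28.085 + 8×15.999 = 278.327 g/mol.
Mass of O per formula unit: 8 × 15.999 = 127.992 g.
Weight fraction O = 127.992 / 278.327 = 0.4599.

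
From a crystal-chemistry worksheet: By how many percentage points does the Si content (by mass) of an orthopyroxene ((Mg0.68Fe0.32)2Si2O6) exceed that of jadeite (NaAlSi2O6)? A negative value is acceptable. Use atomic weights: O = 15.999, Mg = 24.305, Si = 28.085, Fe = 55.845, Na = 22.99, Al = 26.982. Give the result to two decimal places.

-2.37 percentage points

M((Mg0.68Fe0.32)2Si2O6) = 220.960 g/mol, so wt% Si = 56.170/220.960 × 100 = 25.42%.
M(NaAlSi2O6) = 202.136 g/mol, so wt% Si = 56.170/202.136 × 100 = 27.79%.
25.42 − 27.79 = -2.37 pp.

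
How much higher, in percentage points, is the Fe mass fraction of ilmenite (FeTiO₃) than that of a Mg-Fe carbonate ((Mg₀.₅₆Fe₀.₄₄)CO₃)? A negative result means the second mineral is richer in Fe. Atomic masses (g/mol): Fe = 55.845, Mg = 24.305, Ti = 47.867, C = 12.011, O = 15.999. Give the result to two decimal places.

Fe in FeTiO₃: molar mass 151.709 g/mol; 1×55.845 = 55.845 g → 36.81 wt%.
Fe in (Mg₀.₅₆Fe₀.₄₄)CO₃: molar mass 98.191 g/mol; 0.44×55.845 = 24.572 g → 25.02 wt%.
Difference = 36.81 − 25.02 = 11.79 percentage points.

11.79 percentage points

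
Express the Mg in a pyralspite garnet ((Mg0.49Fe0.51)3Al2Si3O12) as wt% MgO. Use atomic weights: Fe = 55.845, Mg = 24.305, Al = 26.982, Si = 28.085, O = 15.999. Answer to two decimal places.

13.13 wt%

Formula mass = 451.378 g/mol.
1.47 Mg → 1.4700 mol MgO per formula unit; M(MgO) = 40.304, so MgO mass = 59.247 g.
59.247/451.378 × 100 = 13.13 wt%.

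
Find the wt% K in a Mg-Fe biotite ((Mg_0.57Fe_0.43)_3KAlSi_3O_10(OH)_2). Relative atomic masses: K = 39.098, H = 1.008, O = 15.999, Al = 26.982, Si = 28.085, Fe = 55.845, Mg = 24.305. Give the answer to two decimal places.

8.54 wt%

Formula mass = 1.71*24.305 + 1.29*55.845 + 1*39.098 + 1*26.982 + 3*28.085 + 12*15.999 + 2*1.008 = 457.941 g/mol, of which 39.098 g is K.
So K makes up 39.098/457.941 = 0.0854 of the mass, i.e. 8.54%.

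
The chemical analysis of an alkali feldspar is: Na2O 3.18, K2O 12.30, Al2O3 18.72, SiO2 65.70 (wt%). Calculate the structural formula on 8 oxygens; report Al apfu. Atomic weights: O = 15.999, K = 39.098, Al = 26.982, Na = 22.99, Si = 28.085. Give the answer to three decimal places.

1.006 Al apfu

3.18 wt% Na2O ÷ 61.979 g/mol = 0.05131 mol, giving 0.10262 Na and 0.05131 O.
12.30 wt% K2O ÷ 94.195 g/mol = 0.13058 mol, giving 0.26116 K and 0.13058 O.
18.72 wt% Al2O3 ÷ 101.961 g/mol = 0.18360 mol, giving 0.36720 Al and 0.55080 O.
65.70 wt% SiO2 ÷ 60.083 g/mol = 1.09349 mol, giving 1.09349 Si and 2.18698 O.
Oxygen sums to 2.91967; scaling by 8/2.91967 = 2.74004 puts the formula on 8 O.
Al: 0.36720 × 2.74004 = 1.006 atoms per formula unit.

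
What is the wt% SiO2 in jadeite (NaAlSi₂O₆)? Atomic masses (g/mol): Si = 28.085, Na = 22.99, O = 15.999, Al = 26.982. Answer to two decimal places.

59.45 wt%

M(NaAlSi₂O₆) = 202.136 g/mol; M(SiO2) = 60.083 g/mol.
Moles SiO2 per formula unit = 2 Si ÷ 1 = 2.0000.
SiO2 fraction = (2.0000 × 60.083) / 202.136 = 120.166/202.136 = 0.5945.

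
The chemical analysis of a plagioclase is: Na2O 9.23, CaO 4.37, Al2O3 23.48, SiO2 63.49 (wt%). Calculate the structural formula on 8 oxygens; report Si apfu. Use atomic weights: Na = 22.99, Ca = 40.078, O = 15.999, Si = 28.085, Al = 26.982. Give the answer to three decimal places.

9.23 wt% Na2O ÷ 61.979 g/mol = 0.14892 mol, giving 0.29784 Na and 0.14892 O.
4.37 wt% CaO ÷ 56.077 g/mol = 0.07793 mol, giving 0.07793 Ca and 0.07793 O.
23.48 wt% Al2O3 ÷ 101.961 g/mol = 0.23028 mol, giving 0.46056 Al and 0.69084 O.
63.49 wt% SiO2 ÷ 60.083 g/mol = 1.05670 mol, giving 1.05670 Si and 2.11340 O.
Oxygen sums to 3.03109; scaling by 8/3.03109 = 2.63931 puts the formula on 8 O.
Si: 1.05670 × 2.63931 = 2.789 atoms per formula unit.

2.789 Si apfu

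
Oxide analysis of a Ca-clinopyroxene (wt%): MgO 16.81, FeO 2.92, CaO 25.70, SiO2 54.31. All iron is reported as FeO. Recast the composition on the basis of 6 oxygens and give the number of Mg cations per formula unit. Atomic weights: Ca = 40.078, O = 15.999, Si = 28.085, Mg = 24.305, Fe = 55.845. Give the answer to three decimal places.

MgO: 16.81/40.304 = 0.41708 mol → 0.41708 mol Mg, 0.41708 mol O.
FeO: 2.92/71.844 = 0.04064 mol → 0.04064 mol Fe, 0.04064 mol O.
CaO: 25.70/56.077 = 0.45830 mol → 0.45830 mol Ca, 0.45830 mol O.
SiO2: 54.31/60.083 = 0.90392 mol → 0.90392 mol Si, 1.80784 mol O.
Total oxygen = 2.72386 mol. Normalization factor = 6/2.72386 = 2.20276.
Mg per 6 O = 0.41708 × 2.20276 = 0.919.

0.919 Mg apfu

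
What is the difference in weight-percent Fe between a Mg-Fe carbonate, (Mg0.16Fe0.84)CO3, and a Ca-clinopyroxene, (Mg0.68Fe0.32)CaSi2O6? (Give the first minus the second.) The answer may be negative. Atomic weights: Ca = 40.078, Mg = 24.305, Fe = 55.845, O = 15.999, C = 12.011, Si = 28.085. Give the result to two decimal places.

First mineral: 46.910 g Fe in 110.807 g formula = 42.33 wt% Fe.
Second mineral: 17.870 g Fe in 226.640 g formula = 7.88 wt% Fe.
42.33% − 7.88% gives a difference of 34.45 percentage points.

34.45 percentage points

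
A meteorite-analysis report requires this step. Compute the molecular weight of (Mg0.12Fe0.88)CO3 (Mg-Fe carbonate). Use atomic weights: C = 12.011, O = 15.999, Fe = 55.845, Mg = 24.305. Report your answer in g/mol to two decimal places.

M = 0.12(24.305) + 0.88(55.845) + 1(12.011) + 3(15.999)

112.07 g/mol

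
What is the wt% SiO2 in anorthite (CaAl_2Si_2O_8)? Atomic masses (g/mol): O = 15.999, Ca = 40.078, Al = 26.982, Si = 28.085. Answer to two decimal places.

43.19 wt%

Molar mass of CaAl_2Si_2O_8 = 1·40.078 + 2·26.982 + 2·28.085 + 8·15.999 = 278.204 g/mol.
Each formula unit contains 2 Si, equivalent to 2/1 = 2.0000 mol SiO2.
M(SiO2) = 1×28.085 + 2×15.999 = 60.083 g/mol.
Mass of SiO2 per formula unit = 2.0000 × 60.083 = 120.166 g.
SiO2 wt% = 120.166 / 278.204 × 100 = 43.19%.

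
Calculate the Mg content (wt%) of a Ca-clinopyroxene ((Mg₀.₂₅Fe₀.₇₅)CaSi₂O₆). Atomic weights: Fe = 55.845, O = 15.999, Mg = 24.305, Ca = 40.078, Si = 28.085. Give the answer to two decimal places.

Formula mass = 0.25×24.305 + 0.75×55.845 + 1×40.078 + 2×28.085 + 6×15.999 = 240.202 g/mol, of which 6.076 g is Mg.
So Mg makes up 6.076/240.202 = 0.0253 of the mass, i.e. 2.53%.

2.53 wt%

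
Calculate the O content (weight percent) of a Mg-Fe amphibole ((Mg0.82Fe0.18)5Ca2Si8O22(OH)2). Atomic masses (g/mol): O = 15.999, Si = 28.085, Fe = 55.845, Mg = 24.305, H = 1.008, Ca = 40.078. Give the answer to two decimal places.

45.67 weight percent

Molar mass of (Mg0.82Fe0.18)5Ca2Si8O22(OH)2: 4.10×24.305 + 0.90×55.845 + 2×40.078 + 8×28.085 + 24×15.999 + 2×1.008 = 840.739 g/mol.
Mass of O per formula unit: 24 × 15.999 = 383.976 g.
Weight fraction O = 383.976 / 840.739 = 0.4567.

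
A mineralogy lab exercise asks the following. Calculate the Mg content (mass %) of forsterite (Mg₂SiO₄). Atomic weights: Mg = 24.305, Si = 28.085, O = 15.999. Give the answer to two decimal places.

M(Mg₂SiO₄) = 140.691 g/mol.
Mg contributes 2 × 24.305 = 48.610 g per mole.
48.610/140.691 = 0.3455 → 34.55%.

34.55 mass %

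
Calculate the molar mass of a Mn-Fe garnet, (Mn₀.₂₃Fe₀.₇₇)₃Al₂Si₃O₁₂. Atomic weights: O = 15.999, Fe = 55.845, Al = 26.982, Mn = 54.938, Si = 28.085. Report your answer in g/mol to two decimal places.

497.12 g/mol

M = 0.69(54.938) + 2.31(55.845) + 2(26.982) + 3(28.085) + 12(15.999)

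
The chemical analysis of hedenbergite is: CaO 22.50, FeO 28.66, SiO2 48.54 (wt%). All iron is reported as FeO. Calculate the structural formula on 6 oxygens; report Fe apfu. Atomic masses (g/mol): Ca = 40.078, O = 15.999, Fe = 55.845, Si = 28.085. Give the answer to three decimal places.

22.50 wt% CaO ÷ 56.077 g/mol = 0.40123 mol, giving 0.40123 Ca and 0.40123 O.
28.66 wt% FeO ÷ 71.844 g/mol = 0.39892 mol, giving 0.39892 Fe and 0.39892 O.
48.54 wt% SiO2 ÷ 60.083 g/mol = 0.80788 mol, giving 0.80788 Si and 1.61576 O.
Oxygen sums to 2.41591; scaling by 6/2.41591 = 2.48354 puts the formula on 6 O.
Fe: 0.39892 × 2.48354 = 0.991 atoms per formula unit.

0.991 Fe apfu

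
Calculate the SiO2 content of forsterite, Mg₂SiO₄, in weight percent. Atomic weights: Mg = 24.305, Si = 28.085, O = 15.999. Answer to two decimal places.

42.71 wt%

Formula mass = 140.691 g/mol.
1 Si → 1.0000 mol SiO2 per formula unit; M(SiO2) = 60.083, so SiO2 mass = 60.083 g.
60.083/140.691 × 100 = 42.71 wt%.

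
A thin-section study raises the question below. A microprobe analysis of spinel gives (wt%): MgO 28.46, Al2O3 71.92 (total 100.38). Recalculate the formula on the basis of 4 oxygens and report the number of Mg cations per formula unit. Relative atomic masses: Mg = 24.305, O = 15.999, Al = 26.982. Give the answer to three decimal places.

MgO (M=40.304): mol = 0.70613; Mg = 0.70613, O = 0.70613.
Al2O3 (M=101.961): mol = 0.70537; Al = 1.41074, O = 2.11611.
ΣO = 2.82224; factor = 4/ΣO = 1.41731.
Mg apfu = 0.70613 × 1.41731 = 1.001.

1.001 Mg apfu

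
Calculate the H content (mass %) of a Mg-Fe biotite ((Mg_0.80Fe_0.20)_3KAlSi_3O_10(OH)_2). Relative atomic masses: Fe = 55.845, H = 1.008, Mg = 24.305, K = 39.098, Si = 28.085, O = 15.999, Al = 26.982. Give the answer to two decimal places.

M((Mg_0.80Fe_0.20)_3KAlSi_3O_10(OH)_2) = 436.178 g/mol.
H contributes 2 × 1.008 = 2.016 g per mole.
2.016/436.178 = 0.0046 → 0.46%.

0.46 mass %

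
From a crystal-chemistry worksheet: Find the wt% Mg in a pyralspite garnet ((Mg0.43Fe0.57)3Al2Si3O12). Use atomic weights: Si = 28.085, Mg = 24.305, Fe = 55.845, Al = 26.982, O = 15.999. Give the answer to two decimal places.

6.86 mass %

M((Mg0.43Fe0.57)3Al2Si3O12) = 457.055 g/mol.
Mg contributes 1.29 × 24.305 = 31.353 g per mole.
31.353/457.055 = 0.0686 → 6.86%.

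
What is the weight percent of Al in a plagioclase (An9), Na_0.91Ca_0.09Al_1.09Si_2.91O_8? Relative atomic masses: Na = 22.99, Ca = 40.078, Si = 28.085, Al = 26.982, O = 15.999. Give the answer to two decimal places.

Molar mass of Na_0.91Ca_0.09Al_1.09Si_2.91O_8: 0.91×22.99 + 0.09×40.078 + 1.09×26.982 + 2.91×28.085 + 8×15.999 = 263.658 g/mol.
Mass of Al per formula unit: 1.09 × 26.982 = 29.410 g.
Weight fraction Al = 29.410 / 263.658 = 0.1115.

11.15 wt%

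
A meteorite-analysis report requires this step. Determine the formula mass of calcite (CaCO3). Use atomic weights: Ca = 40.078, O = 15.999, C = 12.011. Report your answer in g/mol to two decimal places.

100.09 g/mol

M = 1·40.078 + 1·12.011 + 3·15.999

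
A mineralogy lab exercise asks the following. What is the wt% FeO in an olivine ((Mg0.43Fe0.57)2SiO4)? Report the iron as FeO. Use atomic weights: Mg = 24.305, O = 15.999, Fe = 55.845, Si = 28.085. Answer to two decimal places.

46.36 wt%

Formula mass = 176.647 g/mol.
1.14 Fe → 1.1400 mol FeO per formula unit; M(FeO) = 71.844, so FeO mass = 81.902 g.
81.902/176.647 × 100 = 46.36 wt%.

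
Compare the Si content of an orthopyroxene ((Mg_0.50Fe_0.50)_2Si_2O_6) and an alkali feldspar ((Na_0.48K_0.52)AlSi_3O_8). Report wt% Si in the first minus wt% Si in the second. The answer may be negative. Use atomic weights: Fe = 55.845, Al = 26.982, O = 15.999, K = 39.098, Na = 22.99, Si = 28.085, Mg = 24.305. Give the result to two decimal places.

-6.96 percentage points

First mineral: 56.170 g Si in 232.314 g formula = 24.18 wt% Si.
Second mineral: 84.255 g Si in 270.595 g formula = 31.14 wt% Si.
24.18% − 31.14% gives a difference of -6.96 percentage points.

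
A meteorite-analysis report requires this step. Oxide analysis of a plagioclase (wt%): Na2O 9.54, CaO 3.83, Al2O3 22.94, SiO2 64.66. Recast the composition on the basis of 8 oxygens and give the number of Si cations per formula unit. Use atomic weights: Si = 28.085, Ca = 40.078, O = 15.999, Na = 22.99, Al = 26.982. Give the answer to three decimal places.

2.823 Si apfu

Na2O (M=61.979): mol = 0.15392; Na = 0.30784, O = 0.15392.
CaO (M=56.077): mol = 0.06830; Ca = 0.06830, O = 0.06830.
Al2O3 (M=101.961): mol = 0.22499; Al = 0.44998, O = 0.67497.
SiO2 (M=60.083): mol = 1.07618; Si = 1.07618, O = 2.15236.
ΣO = 3.04955; factor = 8/ΣO = 2.62334.
Si apfu = 1.07618 × 2.62334 = 2.823.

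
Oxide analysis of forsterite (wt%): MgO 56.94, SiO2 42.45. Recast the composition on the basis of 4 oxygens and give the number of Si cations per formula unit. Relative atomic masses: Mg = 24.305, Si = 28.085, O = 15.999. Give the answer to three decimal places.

1.000 Si apfu

MgO (M=40.304): mol = 1.41276; Mg = 1.41276, O = 1.41276.
SiO2 (M=60.083): mol = 0.70652; Si = 0.70652, O = 1.41304.
ΣO = 2.82580; factor = 4/ΣO = 1.41553.
Si apfu = 0.70652 × 1.41553 = 1.000.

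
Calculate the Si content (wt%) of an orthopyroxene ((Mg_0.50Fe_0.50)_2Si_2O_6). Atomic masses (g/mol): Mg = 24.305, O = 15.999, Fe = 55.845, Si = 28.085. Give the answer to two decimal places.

Formula mass = 1×24.305 + 1×55.845 + 2×28.085 + 6×15.999 = 232.314 g/mol, of which 56.170 g is Si.
So Si makes up 56.170/232.314 = 0.2418 of the mass, i.e. 24.18%.

24.18 wt%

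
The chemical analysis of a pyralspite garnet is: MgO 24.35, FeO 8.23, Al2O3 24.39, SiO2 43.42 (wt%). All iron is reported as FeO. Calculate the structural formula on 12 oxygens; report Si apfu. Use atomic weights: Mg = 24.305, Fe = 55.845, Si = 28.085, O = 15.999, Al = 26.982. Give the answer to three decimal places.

3.009 Si apfu

24.35 wt% MgO ÷ 40.304 g/mol = 0.60416 mol, giving 0.60416 Mg and 0.60416 O.
8.23 wt% FeO ÷ 71.844 g/mol = 0.11455 mol, giving 0.11455 Fe and 0.11455 O.
24.39 wt% Al2O3 ÷ 101.961 g/mol = 0.23921 mol, giving 0.47842 Al and 0.71763 O.
43.42 wt% SiO2 ÷ 60.083 g/mol = 0.72267 mol, giving 0.72267 Si and 1.44534 O.
Oxygen sums to 2.88168; scaling by 12/2.88168 = 4.16424 puts the formula on 12 O.
Si: 0.72267 × 4.16424 = 3.009 atoms per formula unit.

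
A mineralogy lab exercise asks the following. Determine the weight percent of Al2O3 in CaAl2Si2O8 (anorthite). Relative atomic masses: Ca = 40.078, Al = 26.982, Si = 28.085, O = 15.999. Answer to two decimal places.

M(CaAl2Si2O8) = 278.204 g/mol; M(Al2O3) = 101.961 g/mol.
Moles Al2O3 per formula unit = 2 Al ÷ 2 = 1.0000.
Al2O3 fraction = (1.0000 × 101.961) / 278.204 = 101.961/278.204 = 0.3665.

36.65 wt%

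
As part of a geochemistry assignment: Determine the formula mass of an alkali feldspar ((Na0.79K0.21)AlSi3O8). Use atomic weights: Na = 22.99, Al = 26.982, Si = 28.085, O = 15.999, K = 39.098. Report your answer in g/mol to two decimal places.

265.60 g/mol

M = 0.79*22.99 + 0.21*39.098 + 1*26.982 + 3*28.085 + 8*15.999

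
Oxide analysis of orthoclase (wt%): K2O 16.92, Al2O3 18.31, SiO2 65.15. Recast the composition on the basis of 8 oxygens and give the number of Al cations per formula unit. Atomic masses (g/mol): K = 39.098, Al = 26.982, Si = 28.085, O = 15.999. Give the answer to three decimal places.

K2O (M=94.195): mol = 0.17963; K = 0.35926, O = 0.17963.
Al2O3 (M=101.961): mol = 0.17958; Al = 0.35916, O = 0.53874.
SiO2 (M=60.083): mol = 1.08433; Si = 1.08433, O = 2.16866.
ΣO = 2.88703; factor = 8/ΣO = 2.77101.
Al apfu = 0.35916 × 2.77101 = 0.995.

0.995 Al apfu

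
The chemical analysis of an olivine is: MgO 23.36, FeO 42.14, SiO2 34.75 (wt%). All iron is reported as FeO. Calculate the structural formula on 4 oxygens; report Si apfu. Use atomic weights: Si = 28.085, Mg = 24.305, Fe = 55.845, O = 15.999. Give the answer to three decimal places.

MgO: 23.36/40.304 = 0.57960 mol → 0.57960 mol Mg, 0.57960 mol O.
FeO: 42.14/71.844 = 0.58655 mol → 0.58655 mol Fe, 0.58655 mol O.
SiO2: 34.75/60.083 = 0.57837 mol → 0.57837 mol Si, 1.15674 mol O.
Total oxygen = 2.32289 mol. Normalization factor = 4/2.32289 = 1.72199.
Si per 4 O = 0.57837 × 1.72199 = 0.996.

0.996 Si apfu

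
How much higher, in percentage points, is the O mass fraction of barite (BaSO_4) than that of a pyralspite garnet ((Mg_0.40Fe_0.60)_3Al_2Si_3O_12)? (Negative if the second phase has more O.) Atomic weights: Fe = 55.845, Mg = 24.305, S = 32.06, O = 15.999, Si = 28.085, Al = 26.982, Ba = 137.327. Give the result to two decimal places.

-14.33 percentage points

O in BaSO_4: molar mass 233.383 g/mol; 4×15.999 = 63.996 g → 27.42 wt%.
O in (Mg_0.40Fe_0.60)_3Al_2Si_3O_12: molar mass 459.894 g/mol; 12×15.999 = 191.988 g → 41.75 wt%.
Difference = 27.42 − 41.75 = -14.33 percentage points.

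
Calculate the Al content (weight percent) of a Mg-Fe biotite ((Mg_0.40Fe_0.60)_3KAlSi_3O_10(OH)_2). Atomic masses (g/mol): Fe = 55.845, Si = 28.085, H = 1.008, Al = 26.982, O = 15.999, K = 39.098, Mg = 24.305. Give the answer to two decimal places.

5.69 weight percent

Formula mass = 1.20×24.305 + 1.80×55.845 + 1×39.098 + 1×26.982 + 3×28.085 + 12×15.999 + 2×1.008 = 474.026 g/mol, of which 26.982 g is Al.
So Al makes up 26.982/474.026 = 0.0569 of the mass, i.e. 5.69%.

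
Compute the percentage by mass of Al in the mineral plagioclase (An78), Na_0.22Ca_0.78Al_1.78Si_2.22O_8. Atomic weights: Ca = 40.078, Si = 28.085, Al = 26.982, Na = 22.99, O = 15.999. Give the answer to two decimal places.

M(Na_0.22Ca_0.78Al_1.78Si_2.22O_8) = 274.687 g/mol.
Al contributes 1.78 × 26.982 = 48.028 g per mole.
48.028/274.687 = 0.1748 → 17.48%.

17.48 mass %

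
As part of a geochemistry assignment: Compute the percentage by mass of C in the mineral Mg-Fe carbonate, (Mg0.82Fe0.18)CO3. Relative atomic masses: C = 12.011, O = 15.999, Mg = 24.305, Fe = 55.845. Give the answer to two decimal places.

Formula mass = 0.82·24.305 + 0.18·55.845 + 1·12.011 + 3·15.999 = 89.990 g/mol, of which 12.011 g is C.
So C makes up 12.011/89.990 = 0.1335 of the mass, i.e. 13.35%.

13.35 mass %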